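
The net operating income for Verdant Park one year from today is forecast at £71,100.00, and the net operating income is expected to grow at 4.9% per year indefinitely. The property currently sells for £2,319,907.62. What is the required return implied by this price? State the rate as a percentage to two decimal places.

7.96%

P = D₁/(r − g) ⇒ r = D₁/P + g = £71,100.0000/£2,319,907.62 + 0.049 = 0.030648 + 0.049 = 0.079648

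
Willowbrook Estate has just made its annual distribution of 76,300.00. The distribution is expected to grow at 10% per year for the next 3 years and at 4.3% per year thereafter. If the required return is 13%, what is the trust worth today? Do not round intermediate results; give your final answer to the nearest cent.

1060745.71

D_1 = 83930.00000
D_2 = 92323.00000
D_3 = 101555.30000
Terminal value at year 3: TV = D_3×(1+g_2)/(r−g_2) = 105922.17790/0.087 = 1217496.29770
P_0 = D_1/(1+r)^1 + D_2/(1+r)^2 + D_3/(1+r)^3 + TV/(1+r)^3
    = 74274.33628 + 72302.45125 + 70382.91715 + 843786.00669 = 1060745.71137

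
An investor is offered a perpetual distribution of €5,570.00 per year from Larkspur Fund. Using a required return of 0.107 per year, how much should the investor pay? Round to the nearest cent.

Level perpetuity: PV = C / r = €5,570.00 / 0.107 = €52,056.07

€52056.07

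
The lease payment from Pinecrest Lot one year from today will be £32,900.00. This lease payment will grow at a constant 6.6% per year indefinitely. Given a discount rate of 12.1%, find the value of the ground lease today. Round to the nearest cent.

Growing perpetuity: P = D₁ / (r − g) = £32,900.0000 / (0.121 − 0.066) = £598,181.82

£598181.82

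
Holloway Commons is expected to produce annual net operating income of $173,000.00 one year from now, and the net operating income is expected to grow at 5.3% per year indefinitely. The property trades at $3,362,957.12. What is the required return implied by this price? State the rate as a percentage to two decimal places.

10.44%

P = D₁/(r − g) ⇒ r = D₁/P + g = $173,000.0000/$3,362,957.12 + 0.053 = 0.051443 + 0.053 = 0.104443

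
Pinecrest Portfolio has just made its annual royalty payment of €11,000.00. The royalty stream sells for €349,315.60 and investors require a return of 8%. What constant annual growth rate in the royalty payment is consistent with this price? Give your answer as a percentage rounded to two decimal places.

P = D₀(1+g)/(r−g) ⇒ P(r−g) = D₀(1+g) ⇒ g(P+D₀) = P·r − D₀
g = (P·r − D₀)/(P + D₀) = (€349,315.60×0.08 − €11,000.00) / (€349,315.60 + €11,000.00) = 0.047029

4.70%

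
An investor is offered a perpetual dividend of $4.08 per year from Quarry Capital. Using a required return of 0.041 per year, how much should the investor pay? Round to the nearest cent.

$99.51

Level perpetuity: PV = C / r = $4.08 / 0.041 = $99.51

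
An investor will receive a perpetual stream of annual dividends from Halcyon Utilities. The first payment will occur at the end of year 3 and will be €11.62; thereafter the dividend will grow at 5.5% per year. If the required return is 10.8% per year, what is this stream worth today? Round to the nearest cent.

Value at end of year 2: C₁ / (r − g) = €11.62 / (0.108 − 0.055) = €219.2453
Discount to today: PV = €219.2453 / (1 + 0.108)^2 = €219.2453 / 1.227664 = €178.59

€178.59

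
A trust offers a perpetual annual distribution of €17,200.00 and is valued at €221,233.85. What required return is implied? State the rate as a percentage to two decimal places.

P = C/r ⇒ r = C/P = €17,200.00/€221,233.85 = 0.077746

7.77%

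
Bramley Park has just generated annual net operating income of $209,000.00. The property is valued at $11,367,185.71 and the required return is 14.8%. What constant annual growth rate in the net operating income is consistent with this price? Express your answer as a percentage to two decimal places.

12.73%

P = D₀(1+g)/(r−g) ⇒ P(r−g) = D₀(1+g) ⇒ g(P+D₀) = P·r − D₀
g = (P·r − D₀)/(P + D₀) = ($11,367,185.71×0.148 − $209,000.00) / ($11,367,185.71 + $209,000.00) = 0.127274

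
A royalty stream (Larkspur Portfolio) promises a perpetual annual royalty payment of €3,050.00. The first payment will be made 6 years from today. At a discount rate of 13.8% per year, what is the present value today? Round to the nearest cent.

€11580.02

Value at end of year 5: C / r = €3,050.00 / 0.138 = €22,101.4493
Discount to today: PV = €22,101.4493 / (1 + 0.138)^5 = €22,101.4493 / 1.908584 = €11,580.02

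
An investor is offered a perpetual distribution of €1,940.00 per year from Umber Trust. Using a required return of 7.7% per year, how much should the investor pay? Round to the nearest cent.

€25194.81

Level perpetuity: PV = C / r = €1,940.00 / 0.077 = €25,194.81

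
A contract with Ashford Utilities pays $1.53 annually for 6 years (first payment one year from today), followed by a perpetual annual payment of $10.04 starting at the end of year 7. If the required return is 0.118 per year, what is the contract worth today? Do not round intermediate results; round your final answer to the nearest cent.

$49.90

PV of 6-year annuity: $1.53 × [1 − (1+0.118)^−6] / 0.118 = 6.32625
Perpetuity value at year 6: $10.04 / 0.118 = 85.08475
PV of perpetuity: 85.08475 / (1+0.118)^6 = 43.57134
Total PV = 6.32625 + 43.57134 = 49.89758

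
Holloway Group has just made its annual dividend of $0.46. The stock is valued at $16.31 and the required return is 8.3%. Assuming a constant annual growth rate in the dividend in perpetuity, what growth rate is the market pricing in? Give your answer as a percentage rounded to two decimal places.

5.33%

P = D₀(1+g)/(r−g) ⇒ P(r−g) = D₀(1+g) ⇒ g(P+D₀) = P·r − D₀
g = (P·r − D₀)/(P + D₀) = ($16.31×0.083 − $0.46) / ($16.31 + $0.46) = 0.053293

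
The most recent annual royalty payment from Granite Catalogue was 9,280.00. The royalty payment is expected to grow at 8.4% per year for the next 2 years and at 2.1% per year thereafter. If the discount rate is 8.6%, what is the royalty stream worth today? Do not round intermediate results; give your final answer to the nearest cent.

D_1 = 10059.52000
D_2 = 10904.51968
Terminal value at year 2: TV = D_2×(1+g_2)/(r−g_2) = 11133.51459/0.065 = 171284.83990
P_0 = D_1/(1+r)^1 + D_2/(1+r)^2 + TV/(1+r)^2
    = 9262.90976 + 9245.85099 + 145230.98255 = 163739.74331

163739.74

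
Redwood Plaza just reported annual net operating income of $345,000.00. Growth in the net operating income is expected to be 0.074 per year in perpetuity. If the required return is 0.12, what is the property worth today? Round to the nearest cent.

$8055000.00

D₁ = D₀ × (1 + g) = $345,000.00 × 1.074 = $370,530.0000
Growing perpetuity: P = D₁ / (r − g) = $370,530.0000 / (0.12 − 0.074) = $8,055,000.00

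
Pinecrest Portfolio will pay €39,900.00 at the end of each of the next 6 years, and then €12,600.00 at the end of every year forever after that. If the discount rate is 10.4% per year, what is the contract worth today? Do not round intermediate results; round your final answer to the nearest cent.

PV of 6-year annuity: €39,900.00 × [1 − (1+0.104)^−6] / 0.104 = 171756.69591
Perpetuity value at year 6: €12,600.00 / 0.104 = 121153.84615
PV of perpetuity: 121153.84615 / (1+0.104)^6 = 66914.88955
Total PV = 171756.69591 + 66914.88955 = 238671.58546

€238671.59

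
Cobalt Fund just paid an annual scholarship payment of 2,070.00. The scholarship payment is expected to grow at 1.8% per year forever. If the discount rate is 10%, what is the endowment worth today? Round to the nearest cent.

D₁ = D₀ × (1 + g) = 2,070.00 × 1.018 = 2,107.2600
Growing perpetuity: P = D₁ / (r − g) = 2,107.2600 / (0.1 − 0.018) = 25,698.29

25698.29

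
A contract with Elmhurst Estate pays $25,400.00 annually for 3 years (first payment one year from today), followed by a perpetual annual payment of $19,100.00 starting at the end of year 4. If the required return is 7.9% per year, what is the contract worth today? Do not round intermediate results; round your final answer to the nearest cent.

$258037.20

PV of 3-year annuity: $25,400.00 × [1 − (1+0.079)^−3] / 0.079 = 65576.55598
Perpetuity value at year 3: $19,100.00 / 0.079 = 241772.15190
PV of perpetuity: 241772.15190 / (1+0.079)^3 = 192460.64721
Total PV = 65576.55598 + 192460.64721 = 258037.20318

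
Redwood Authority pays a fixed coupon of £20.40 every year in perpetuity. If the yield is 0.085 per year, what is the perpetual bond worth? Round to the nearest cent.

£240.00

Level perpetuity: PV = C / r = £20.40 / 0.085 = £240.00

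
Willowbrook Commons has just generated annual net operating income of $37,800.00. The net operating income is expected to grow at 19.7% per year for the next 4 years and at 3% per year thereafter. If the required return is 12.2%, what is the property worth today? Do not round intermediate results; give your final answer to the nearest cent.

D_1 = 45246.60000
D_2 = 54160.18020
D_3 = 64829.73570
D_4 = 77601.19363
Terminal value at year 4: TV = D_4×(1+g_2)/(r−g_2) = 79929.22944/0.092 = 868795.97219
P_0 = D_1/(1+r)^1 + D_2/(1+r)^2 + D_3/(1+r)^3 + D_4/(1+r)^4 + TV/(1+r)^4
    = 40326.73797 + 43022.37553 + 45898.20277 + 48966.26446 + 548209.26511 = 726422.84585

$726422.85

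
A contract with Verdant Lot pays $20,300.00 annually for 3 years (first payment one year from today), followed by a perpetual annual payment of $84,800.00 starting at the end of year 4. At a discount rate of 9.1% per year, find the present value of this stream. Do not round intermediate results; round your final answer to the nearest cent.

PV of 3-year annuity: $20,300.00 × [1 − (1+0.091)^−3] / 0.091 = 51293.83966
Perpetuity value at year 3: $84,800.00 / 0.091 = 931868.13187
PV of perpetuity: 931868.13187 / (1+0.091)^3 = 717596.32874
Total PV = 51293.83966 + 717596.32874 = 768890.16841

$768890.17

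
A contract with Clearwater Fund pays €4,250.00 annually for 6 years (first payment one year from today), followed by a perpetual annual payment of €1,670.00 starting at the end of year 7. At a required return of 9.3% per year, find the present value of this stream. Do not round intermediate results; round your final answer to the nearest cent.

PV of 6-year annuity: €4,250.00 × [1 − (1+0.093)^−6] / 0.093 = 18895.82577
Perpetuity value at year 6: €1,670.00 / 0.093 = 17956.98925
PV of perpetuity: 17956.98925 / (1+0.093)^6 = 10532.04124
Total PV = 18895.82577 + 10532.04124 = 29427.86701

€29427.87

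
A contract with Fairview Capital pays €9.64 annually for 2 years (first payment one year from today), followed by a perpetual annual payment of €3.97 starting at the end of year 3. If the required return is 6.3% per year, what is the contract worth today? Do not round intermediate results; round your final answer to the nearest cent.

€73.37

PV of 2-year annuity: €9.64 × [1 − (1+0.063)^−2] / 0.063 = 17.59988
Perpetuity value at year 2: €3.97 / 0.063 = 63.01587
PV of perpetuity: 63.01587 / (1+0.063)^2 = 55.76779
Total PV = 17.59988 + 55.76779 = 73.36767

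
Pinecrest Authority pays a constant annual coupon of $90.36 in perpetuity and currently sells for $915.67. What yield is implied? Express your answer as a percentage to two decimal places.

P = C/r ⇒ r = C/P = $90.36/$915.67 = 0.098682

9.87%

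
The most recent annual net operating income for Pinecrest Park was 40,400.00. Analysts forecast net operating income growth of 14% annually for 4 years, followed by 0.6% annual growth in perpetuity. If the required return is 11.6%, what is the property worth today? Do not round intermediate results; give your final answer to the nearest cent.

D_1 = 46056.00000
D_2 = 52503.84000
D_3 = 59854.37760
D_4 = 68233.99046
Terminal value at year 4: TV = D_4×(1+g_2)/(r−g_2) = 68643.39441/0.11 = 624030.85824
P_0 = D_1/(1+r)^1 + D_2/(1+r)^2 + D_3/(1+r)^3 + D_4/(1+r)^4 + TV/(1+r)^4
    = 41268.81720 + 42156.31865 + 43062.90615 + 43988.99015 + 402299.30992 = 572776.34207

572776.34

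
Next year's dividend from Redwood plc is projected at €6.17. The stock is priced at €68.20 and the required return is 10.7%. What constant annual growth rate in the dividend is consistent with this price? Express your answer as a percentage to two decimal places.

P = D₁/(r−g) ⇒ g = r − D₁/P = 0.107 − €6.17/€68.20 = 0.016531

1.65%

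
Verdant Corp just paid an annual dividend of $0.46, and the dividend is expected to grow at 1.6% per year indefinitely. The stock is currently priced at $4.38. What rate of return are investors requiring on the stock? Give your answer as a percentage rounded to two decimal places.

D₁ = $0.46 × 1.016 = $0.4674
P = D₁/(r − g) ⇒ r = D₁/P + g = $0.4674/$4.38 + 0.016 = 0.106703 + 0.016 = 0.122703

12.27%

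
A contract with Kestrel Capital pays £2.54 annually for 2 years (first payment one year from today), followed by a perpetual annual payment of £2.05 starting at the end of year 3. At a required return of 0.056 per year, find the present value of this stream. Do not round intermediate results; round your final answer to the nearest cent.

£37.51

PV of 2-year annuity: £2.54 × [1 − (1+0.056)^−2] / 0.056 = 4.68305
Perpetuity value at year 2: £2.05 / 0.056 = 36.60714
PV of perpetuity: 36.60714 / (1+0.056)^2 = 32.82751
Total PV = 4.68305 + 32.82751 = 37.51057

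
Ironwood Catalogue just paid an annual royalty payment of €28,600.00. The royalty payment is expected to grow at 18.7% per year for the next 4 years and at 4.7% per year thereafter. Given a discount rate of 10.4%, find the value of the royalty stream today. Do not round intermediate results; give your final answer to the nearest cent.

D_1 = 33948.20000
D_2 = 40296.51340
D_3 = 47831.96141
D_4 = 56776.53819
Terminal value at year 4: TV = D_4×(1+g_2)/(r−g_2) = 59445.03548/0.057 = 1042895.35936
P_0 = D_1/(1+r)^1 + D_2/(1+r)^2 + D_3/(1+r)^3 + D_4/(1+r)^4 + TV/(1+r)^4
    = 30750.18116 + 33062.01543 + 35547.65608 + 38220.17008 + 702044.17679 = 839624.19955

€839624.20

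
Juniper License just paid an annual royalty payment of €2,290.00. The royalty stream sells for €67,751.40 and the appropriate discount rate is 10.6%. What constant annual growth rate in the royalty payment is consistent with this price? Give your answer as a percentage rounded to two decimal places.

6.98%

P = D₀(1+g)/(r−g) ⇒ P(r−g) = D₀(1+g) ⇒ g(P+D₀) = P·r − D₀
g = (P·r − D₀)/(P + D₀) = (€67,751.40×0.106 − €2,290.00) / (€67,751.40 + €2,290.00) = 0.069839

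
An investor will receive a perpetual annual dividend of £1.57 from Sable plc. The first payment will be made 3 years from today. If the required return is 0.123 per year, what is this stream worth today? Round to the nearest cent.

£10.12

Value at end of year 2: C / r = £1.57 / 0.123 = £12.7642
Discount to today: PV = £12.7642 / (1 + 0.123)^2 = £12.7642 / 1.261129 = £10.12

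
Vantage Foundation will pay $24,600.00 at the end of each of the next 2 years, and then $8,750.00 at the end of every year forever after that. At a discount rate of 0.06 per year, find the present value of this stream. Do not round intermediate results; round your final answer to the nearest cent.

$174892.61

PV of 2-year annuity: $24,600.00 × [1 − (1+0.06)^−2] / 0.06 = 45101.45959
Perpetuity value at year 2: $8,750.00 / 0.06 = 145833.33333
PV of perpetuity: 145833.33333 / (1+0.06)^2 = 129791.14750
Total PV = 45101.45959 + 129791.14750 = 174892.60710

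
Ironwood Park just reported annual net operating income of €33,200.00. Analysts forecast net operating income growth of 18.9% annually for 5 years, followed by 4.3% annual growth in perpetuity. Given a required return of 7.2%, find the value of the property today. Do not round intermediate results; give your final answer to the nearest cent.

€2233224.58

D_1 = 39474.80000
D_2 = 46935.53720
D_3 = 55806.35373
D_4 = 66353.75459
D_5 = 78894.61420
Terminal value at year 5: TV = D_5×(1+g_2)/(r−g_2) = 82287.08261/0.029 = 2837485.60736
P_0 = D_1/(1+r)^1 + D_2/(1+r)^2 + D_3/(1+r)^3 + D_4/(1+r)^4 + D_5/(1+r)^5 + TV/(1+r)^5
    = 36823.50746 + 40842.49102 + 45300.11364 + 50244.24918 + 55727.99652 + 2004286.21976 = 2233224.57758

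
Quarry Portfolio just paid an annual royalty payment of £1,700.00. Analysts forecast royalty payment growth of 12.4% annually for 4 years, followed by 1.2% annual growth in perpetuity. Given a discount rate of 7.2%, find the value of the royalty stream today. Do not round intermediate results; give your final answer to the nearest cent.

D_1 = 1910.80000
D_2 = 2147.73920
D_3 = 2414.05886
D_4 = 2713.40216
Terminal value at year 4: TV = D_4×(1+g_2)/(r−g_2) = 2745.96299/0.06 = 45766.04976
P_0 = D_1/(1+r)^1 + D_2/(1+r)^2 + D_3/(1+r)^3 + D_4/(1+r)^4 + TV/(1+r)^4
    = 1782.46269 + 1868.92543 + 1959.58226 + 2054.63662 + 34654.87104 = 42320.47803

£42320.48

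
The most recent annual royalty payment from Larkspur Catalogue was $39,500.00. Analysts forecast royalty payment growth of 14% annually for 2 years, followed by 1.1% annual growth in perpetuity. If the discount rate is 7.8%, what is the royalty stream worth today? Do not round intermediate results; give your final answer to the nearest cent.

D_1 = 45030.00000
D_2 = 51334.20000
Terminal value at year 2: TV = D_2×(1+g_2)/(r−g_2) = 51898.87620/0.067 = 774610.09254
P_0 = D_1/(1+r)^1 + D_2/(1+r)^2 + TV/(1+r)^2
    = 41771.79963 + 44174.25935 + 666569.79404 = 752515.85302

$752515.85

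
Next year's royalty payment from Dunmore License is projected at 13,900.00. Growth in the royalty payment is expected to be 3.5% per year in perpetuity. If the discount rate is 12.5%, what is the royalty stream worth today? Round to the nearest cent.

154444.44

Growing perpetuity: P = D₁ / (r − g) = 13,900.0000 / (0.125 − 0.035) = 154,444.44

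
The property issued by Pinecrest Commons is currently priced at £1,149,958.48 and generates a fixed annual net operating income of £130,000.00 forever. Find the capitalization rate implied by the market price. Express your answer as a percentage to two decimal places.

11.30%

P = C/r ⇒ r = C/P = £130,000.00/£1,149,958.48 = 0.113048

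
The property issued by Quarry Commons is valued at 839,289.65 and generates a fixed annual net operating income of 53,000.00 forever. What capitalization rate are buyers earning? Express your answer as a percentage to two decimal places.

P = C/r ⇒ r = C/P = 53,000.00/839,289.65 = 0.063149

6.31%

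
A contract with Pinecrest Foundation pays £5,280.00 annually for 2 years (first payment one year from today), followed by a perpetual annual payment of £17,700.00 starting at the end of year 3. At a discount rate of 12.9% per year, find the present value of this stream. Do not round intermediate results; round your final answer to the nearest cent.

PV of 2-year annuity: £5,280.00 × [1 − (1+0.129)^−2] / 0.129 = 8819.04787
Perpetuity value at year 2: £17,700.00 / 0.129 = 137209.30233
PV of perpetuity: 137209.30233 / (1+0.129)^2 = 107645.44866
Total PV = 8819.04787 + 107645.44866 = 116464.49653

£116464.50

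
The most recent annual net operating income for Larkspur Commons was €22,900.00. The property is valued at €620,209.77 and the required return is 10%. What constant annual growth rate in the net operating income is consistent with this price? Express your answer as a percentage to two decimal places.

P = D₀(1+g)/(r−g) ⇒ P(r−g) = D₀(1+g) ⇒ g(P+D₀) = P·r − D₀
g = (P·r − D₀)/(P + D₀) = (€620,209.77×0.1 − €22,900.00) / (€620,209.77 + €22,900.00) = 0.060831

6.08%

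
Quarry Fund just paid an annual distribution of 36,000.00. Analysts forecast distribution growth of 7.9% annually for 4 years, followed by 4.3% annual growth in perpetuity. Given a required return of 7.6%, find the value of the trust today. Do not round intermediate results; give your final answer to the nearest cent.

D_1 = 38844.00000
D_2 = 41912.67600
D_3 = 45223.77740
D_4 = 48796.45582
Terminal value at year 4: TV = D_4×(1+g_2)/(r−g_2) = 50894.70342/0.033 = 1542263.73997
P_0 = D_1/(1+r)^1 + D_2/(1+r)^2 + D_3/(1+r)^3 + D_4/(1+r)^4 + TV/(1+r)^4
    = 36100.37175 + 36201.02334 + 36301.95556 + 36403.16919 + 1150560.77178 = 1295567.29162

1295567.29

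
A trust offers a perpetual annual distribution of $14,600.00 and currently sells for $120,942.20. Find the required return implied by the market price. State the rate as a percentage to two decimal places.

P = C/r ⇒ r = C/P = $14,600.00/$120,942.20 = 0.120719

12.07%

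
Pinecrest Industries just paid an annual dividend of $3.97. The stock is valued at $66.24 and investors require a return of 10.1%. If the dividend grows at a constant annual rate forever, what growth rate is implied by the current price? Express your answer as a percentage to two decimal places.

3.87%

P = D₀(1+g)/(r−g) ⇒ P(r−g) = D₀(1+g) ⇒ g(P+D₀) = P·r − D₀
g = (P·r − D₀)/(P + D₀) = ($66.24×0.101 − $3.97) / ($66.24 + $3.97) = 0.038744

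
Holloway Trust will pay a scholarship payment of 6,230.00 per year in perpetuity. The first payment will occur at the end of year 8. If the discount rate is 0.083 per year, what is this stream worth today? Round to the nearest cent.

42954.71

Value at end of year 7: C / r = 6,230.00 / 0.083 = 75,060.2410
Discount to today: PV = 75,060.2410 / (1 + 0.083)^7 = 75,060.2410 / 1.747428 = 42,954.71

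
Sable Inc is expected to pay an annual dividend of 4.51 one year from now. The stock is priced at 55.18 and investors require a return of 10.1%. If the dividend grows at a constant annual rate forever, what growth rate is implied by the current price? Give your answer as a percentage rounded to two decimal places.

1.93%

P = D₁/(r−g) ⇒ g = r − D₁/P = 0.101 − 4.51/55.18 = 0.019267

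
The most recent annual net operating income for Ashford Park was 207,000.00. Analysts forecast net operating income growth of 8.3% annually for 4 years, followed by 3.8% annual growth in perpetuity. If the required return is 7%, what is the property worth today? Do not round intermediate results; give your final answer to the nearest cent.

7900329.82

D_1 = 224181.00000
D_2 = 242788.02300
D_3 = 262939.42891
D_4 = 284763.40151
Terminal value at year 4: TV = D_4×(1+g_2)/(r−g_2) = 295584.41077/0.032 = 9237012.83643
P_0 = D_1/(1+r)^1 + D_2/(1+r)^2 + D_3/(1+r)^3 + D_4/(1+r)^4 + TV/(1+r)^4
    = 209514.95327 + 212060.46205 + 214636.89757 + 217244.63558 + 7046872.86653 = 7900329.81500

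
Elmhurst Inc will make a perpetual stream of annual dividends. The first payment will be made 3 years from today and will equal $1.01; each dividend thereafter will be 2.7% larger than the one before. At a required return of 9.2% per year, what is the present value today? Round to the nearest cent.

Value at end of year 2: C₁ / (r − g) = $1.01 / (0.092 − 0.027) = $15.5385
Discount to today: PV = $15.5385 / (1 + 0.092)^2 = $15.5385 / 1.192464 = $13.03

$13.03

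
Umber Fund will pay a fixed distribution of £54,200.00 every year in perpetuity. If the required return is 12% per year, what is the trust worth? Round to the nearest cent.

Level perpetuity: PV = C / r = £54,200.00 / 0.12 = £451,666.67

£451666.67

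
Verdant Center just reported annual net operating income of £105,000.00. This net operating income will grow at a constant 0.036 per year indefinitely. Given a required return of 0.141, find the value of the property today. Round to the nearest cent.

£1036000.00

D₁ = D₀ × (1 + g) = £105,000.00 × 1.036 = £108,780.0000
Growing perpetuity: P = D₁ / (r − g) = £108,780.0000 / (0.141 − 0.036) = £1,036,000.00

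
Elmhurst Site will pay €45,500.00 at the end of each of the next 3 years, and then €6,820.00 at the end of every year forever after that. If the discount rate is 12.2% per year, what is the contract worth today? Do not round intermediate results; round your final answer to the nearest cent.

€148486.11

PV of 3-year annuity: €45,500.00 × [1 − (1+0.122)^−3] / 0.122 = 108908.83089
Perpetuity value at year 3: €6,820.00 / 0.122 = 55901.63934
PV of perpetuity: 55901.63934 / (1+0.122)^3 = 39577.28271
Total PV = 108908.83089 + 39577.28271 = 148486.11361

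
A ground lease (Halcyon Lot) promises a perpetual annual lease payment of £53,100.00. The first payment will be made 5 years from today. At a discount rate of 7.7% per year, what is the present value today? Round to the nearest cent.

£512555.60

Value at end of year 4: C / r = £53,100.00 / 0.077 = £689,610.3896
Discount to today: PV = £689,610.3896 / (1 + 0.077)^4 = £689,610.3896 / 1.345435 = £512,555.60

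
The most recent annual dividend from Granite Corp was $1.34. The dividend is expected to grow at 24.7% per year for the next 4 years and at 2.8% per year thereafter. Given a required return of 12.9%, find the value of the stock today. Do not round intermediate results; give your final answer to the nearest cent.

D_1 = 1.67098
D_2 = 2.08371
D_3 = 2.59839
D_4 = 3.24019
Terminal value at year 4: TV = D_4×(1+g_2)/(r−g_2) = 3.33092/0.101 = 32.97937
P_0 = D_1/(1+r)^1 + D_2/(1+r)^2 + D_3/(1+r)^3 + D_4/(1+r)^4 + TV/(1+r)^4
    = 1.48005 + 1.63474 + 1.80560 + 1.99432 + 20.29862 = 27.21334

$27.21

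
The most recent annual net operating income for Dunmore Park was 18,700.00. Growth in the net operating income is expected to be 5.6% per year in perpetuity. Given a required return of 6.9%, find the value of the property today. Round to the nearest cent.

1519015.38

D₁ = D₀ × (1 + g) = 18,700.00 × 1.056 = 19,747.2000
Growing perpetuity: P = D₁ / (r − g) = 19,747.2000 / (0.069 − 0.056) = 1,519,015.38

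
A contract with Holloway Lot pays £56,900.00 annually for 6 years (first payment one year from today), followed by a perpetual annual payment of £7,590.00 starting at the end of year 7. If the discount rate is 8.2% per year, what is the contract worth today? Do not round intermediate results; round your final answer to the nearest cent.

PV of 6-year annuity: £56,900.00 × [1 − (1+0.082)^−6] / 0.082 = 261453.48661
Perpetuity value at year 6: £7,590.00 / 0.082 = 92560.97561
PV of perpetuity: 92560.97561 / (1+0.082)^6 = 57685.19418
Total PV = 261453.48661 + 57685.19418 = 319138.68079

£319138.68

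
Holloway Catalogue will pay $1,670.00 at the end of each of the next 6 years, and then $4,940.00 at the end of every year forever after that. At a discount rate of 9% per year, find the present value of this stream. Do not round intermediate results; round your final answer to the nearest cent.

$40219.94

PV of 6-year annuity: $1,670.00 × [1 − (1+0.09)^−6] / 0.09 = 7491.48405
Perpetuity value at year 6: $4,940.00 / 0.09 = 54888.88889
PV of perpetuity: 54888.88889 / (1+0.09)^6 = 32728.45105
Total PV = 7491.48405 + 32728.45105 = 40219.93510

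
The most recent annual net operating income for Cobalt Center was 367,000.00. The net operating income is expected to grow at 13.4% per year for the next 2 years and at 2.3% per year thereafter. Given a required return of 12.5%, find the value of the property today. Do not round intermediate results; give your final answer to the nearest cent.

D_1 = 416178.00000
D_2 = 471945.85200
Terminal value at year 2: TV = D_2×(1+g_2)/(r−g_2) = 482800.60660/0.102 = 4733339.28035
P_0 = D_1/(1+r)^1 + D_2/(1+r)^2 + TV/(1+r)^2
    = 369936.00000 + 372895.48800 + 3739922.39435 = 4482753.88235

4482753.88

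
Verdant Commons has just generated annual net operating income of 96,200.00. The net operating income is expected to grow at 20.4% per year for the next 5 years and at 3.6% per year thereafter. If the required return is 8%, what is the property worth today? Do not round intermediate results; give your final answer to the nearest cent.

D_1 = 115824.80000
D_2 = 139453.05920
D_3 = 167901.48328
D_4 = 202153.38587
D_5 = 243392.67658
Terminal value at year 5: TV = D_5×(1+g_2)/(r−g_2) = 252154.81294/0.044 = 5730791.20315
P_0 = D_1/(1+r)^1 + D_2/(1+r)^2 + D_3/(1+r)^3 + D_4/(1+r)^4 + D_5/(1+r)^5 + TV/(1+r)^5
    = 107245.18519 + 119558.52126 + 133285.61074 + 148588.77345 + 165648.96596 + 3900280.19857 = 4574607.25518

4574607.26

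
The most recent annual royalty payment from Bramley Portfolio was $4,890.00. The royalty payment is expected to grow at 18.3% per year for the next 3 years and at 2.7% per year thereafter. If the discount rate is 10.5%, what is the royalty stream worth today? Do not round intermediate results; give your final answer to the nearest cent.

D_1 = 5784.87000
D_2 = 6843.50121
D_3 = 8095.86193
Terminal value at year 3: TV = D_3×(1+g_2)/(r−g_2) = 8314.45020/0.078 = 106595.51543
P_0 = D_1/(1+r)^1 + D_2/(1+r)^2 + D_3/(1+r)^3 + TV/(1+r)^3
    = 5235.17647 + 5604.71834 + 6000.34552 + 79004.54929 = 95844.78962

$95844.79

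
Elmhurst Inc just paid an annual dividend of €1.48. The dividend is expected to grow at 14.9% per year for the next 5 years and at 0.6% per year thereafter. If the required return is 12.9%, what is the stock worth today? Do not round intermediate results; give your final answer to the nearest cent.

€21.02

D_1 = 1.70052
D_2 = 1.95390
D_3 = 2.24503
D_4 = 2.57954
D_5 = 2.96389
Terminal value at year 5: TV = D_5×(1+g_2)/(r−g_2) = 2.98167/0.123 = 24.24123
P_0 = D_1/(1+r)^1 + D_2/(1+r)^2 + D_3/(1+r)^3 + D_4/(1+r)^4 + D_5/(1+r)^5 + TV/(1+r)^5
    = 1.50622 + 1.53290 + 1.56006 + 1.58769 + 1.61582 + 13.21554 = 21.01822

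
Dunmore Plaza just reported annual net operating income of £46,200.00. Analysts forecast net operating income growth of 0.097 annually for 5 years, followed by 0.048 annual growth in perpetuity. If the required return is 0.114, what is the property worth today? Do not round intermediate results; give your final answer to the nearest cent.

£899944.98

D_1 = 50681.40000
D_2 = 55597.49580
D_3 = 60990.45289
D_4 = 66906.52682
D_5 = 73396.45993
Terminal value at year 5: TV = D_5×(1+g_2)/(r−g_2) = 76919.49000/0.066 = 1165446.81820
P_0 = D_1/(1+r)^1 + D_2/(1+r)^2 + D_3/(1+r)^3 + D_4/(1+r)^4 + D_5/(1+r)^5 + TV/(1+r)^5
    = 45494.97307 + 44800.70508 + 44117.03184 + 43443.79168 + 42780.82538 + 679307.65146 = 899944.97851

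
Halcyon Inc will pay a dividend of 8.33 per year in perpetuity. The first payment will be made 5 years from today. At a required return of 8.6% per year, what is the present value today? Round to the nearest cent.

Value at end of year 4: C / r = 8.33 / 0.086 = 96.8605
Discount to today: PV = 96.8605 / (1 + 0.086)^4 = 96.8605 / 1.390975 = 69.63

69.63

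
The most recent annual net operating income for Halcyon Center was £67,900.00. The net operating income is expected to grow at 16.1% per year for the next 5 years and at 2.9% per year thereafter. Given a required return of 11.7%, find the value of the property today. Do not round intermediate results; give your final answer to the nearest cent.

D_1 = 78831.90000
D_2 = 91523.83590
D_3 = 106259.17348
D_4 = 123366.90041
D_5 = 143228.97138
Terminal value at year 5: TV = D_5×(1+g_2)/(r−g_2) = 147382.61155/0.088 = 1674802.40393
P_0 = D_1/(1+r)^1 + D_2/(1+r)^2 + D_3/(1+r)^3 + D_4/(1+r)^4 + D_5/(1+r)^5 + TV/(1+r)^5
    = 70574.66428 + 73354.68687 + 76244.21795 + 79247.57121 + 82369.23024 + 963158.38537 = 1344948.75591

£1344948.76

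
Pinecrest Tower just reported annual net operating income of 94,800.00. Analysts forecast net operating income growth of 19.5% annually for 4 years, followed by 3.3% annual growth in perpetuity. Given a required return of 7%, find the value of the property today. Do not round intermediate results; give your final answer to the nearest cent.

D_1 = 113286.00000
D_2 = 135376.77000
D_3 = 161775.24015
D_4 = 193321.41198
Terminal value at year 4: TV = D_4×(1+g_2)/(r−g_2) = 199701.01857/0.037 = 5397324.82634
P_0 = D_1/(1+r)^1 + D_2/(1+r)^2 + D_3/(1+r)^3 + D_4/(1+r)^4 + TV/(1+r)^4
    = 105874.76636 + 118243.31383 + 132056.78507 + 147483.97959 + 4117593.26788 = 4621252.11271

4621252.11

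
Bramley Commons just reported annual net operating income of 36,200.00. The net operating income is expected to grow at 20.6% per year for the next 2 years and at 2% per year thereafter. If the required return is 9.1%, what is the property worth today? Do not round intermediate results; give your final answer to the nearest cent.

719720.17

D_1 = 43657.20000
D_2 = 52650.58320
Terminal value at year 2: TV = D_2×(1+g_2)/(r−g_2) = 53703.59486/0.071 = 756388.66006
P_0 = D_1/(1+r)^1 + D_2/(1+r)^2 + TV/(1+r)^2
    = 40015.76535 + 44233.74245 + 635470.66622 = 719720.17402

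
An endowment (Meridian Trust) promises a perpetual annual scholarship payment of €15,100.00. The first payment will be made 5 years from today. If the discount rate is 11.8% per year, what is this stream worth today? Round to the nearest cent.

€81908.26

Value at end of year 4: C / r = €15,100.00 / 0.118 = €127,966.1017
Discount to today: PV = €127,966.1017 / (1 + 0.118)^4 = €127,966.1017 / 1.562310 = €81,908.26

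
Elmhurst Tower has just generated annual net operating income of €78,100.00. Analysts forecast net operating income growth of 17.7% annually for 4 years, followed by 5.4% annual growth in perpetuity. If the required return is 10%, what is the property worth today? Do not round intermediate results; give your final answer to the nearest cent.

€2716713.57

D_1 = 91923.70000
D_2 = 108194.19490
D_3 = 127344.56740
D_4 = 149884.55583
Terminal value at year 4: TV = D_4×(1+g_2)/(r−g_2) = 157978.32184/0.046 = 3434311.34438
P_0 = D_1/(1+r)^1 + D_2/(1+r)^2 + D_3/(1+r)^3 + D_4/(1+r)^4 + TV/(1+r)^4
    = 83567.00000 + 89416.69000 + 95675.85830 + 102373.16838 + 2345680.85812 = 2716713.57480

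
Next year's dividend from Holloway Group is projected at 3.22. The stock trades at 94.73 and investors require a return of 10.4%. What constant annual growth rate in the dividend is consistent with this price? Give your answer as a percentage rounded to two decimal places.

P = D₁/(r−g) ⇒ g = r − D₁/P = 0.104 − 3.22/94.73 = 0.070009

7.00%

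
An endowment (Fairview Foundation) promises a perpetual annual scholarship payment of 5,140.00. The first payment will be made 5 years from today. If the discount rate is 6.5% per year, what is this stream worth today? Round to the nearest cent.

61468.32

Value at end of year 4: C / r = 5,140.00 / 0.065 = 79,076.9231
Discount to today: PV = 79,076.9231 / (1 + 0.065)^4 = 79,076.9231 / 1.286466 = 61,468.32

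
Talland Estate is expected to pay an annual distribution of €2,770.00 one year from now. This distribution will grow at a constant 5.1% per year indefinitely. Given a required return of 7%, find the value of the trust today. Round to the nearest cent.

Growing perpetuity: P = D₁ / (r − g) = €2,770.0000 / (0.07 − 0.051) = €145,789.47

€145789.47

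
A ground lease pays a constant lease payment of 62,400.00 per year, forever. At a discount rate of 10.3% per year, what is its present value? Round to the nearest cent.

605825.24

Level perpetuity: PV = C / r = 62,400.00 / 0.103 = 605,825.24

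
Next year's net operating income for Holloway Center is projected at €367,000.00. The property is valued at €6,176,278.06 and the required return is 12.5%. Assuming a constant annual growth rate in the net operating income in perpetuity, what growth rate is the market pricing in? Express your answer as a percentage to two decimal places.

6.56%

P = D₁/(r−g) ⇒ g = r − D₁/P = 0.125 − €367,000.00/€6,176,278.06 = 0.065579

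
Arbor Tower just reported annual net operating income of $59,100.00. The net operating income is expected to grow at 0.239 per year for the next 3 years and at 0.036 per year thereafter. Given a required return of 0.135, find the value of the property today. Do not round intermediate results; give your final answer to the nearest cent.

$1016345.11

D_1 = 73224.90000
D_2 = 90725.65110
D_3 = 112409.08171
Terminal value at year 3: TV = D_3×(1+g_2)/(r−g_2) = 116455.80865/0.099 = 1176321.29954
P_0 = D_1/(1+r)^1 + D_2/(1+r)^2 + D_3/(1+r)^3 + TV/(1+r)^3
    = 64515.33040 + 70426.86728 + 76880.07802 + 804522.83670 = 1016345.11240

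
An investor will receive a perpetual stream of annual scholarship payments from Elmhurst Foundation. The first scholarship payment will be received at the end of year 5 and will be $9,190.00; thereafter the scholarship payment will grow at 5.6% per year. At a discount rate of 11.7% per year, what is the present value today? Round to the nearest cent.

$96777.18

Value at end of year 4: C₁ / (r − g) = $9,190.00 / (0.117 − 0.056) = $150,655.7377
Discount to today: PV = $150,655.7377 / (1 + 0.117)^4 = $150,655.7377 / 1.556728 = $96,777.18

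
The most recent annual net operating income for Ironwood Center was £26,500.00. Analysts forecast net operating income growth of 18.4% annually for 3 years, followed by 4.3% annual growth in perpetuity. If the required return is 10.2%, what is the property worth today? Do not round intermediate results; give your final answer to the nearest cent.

£672945.58

D_1 = 31376.00000
D_2 = 37149.18400
D_3 = 43984.63386
Terminal value at year 3: TV = D_3×(1+g_2)/(r−g_2) = 45875.97311/0.059 = 777558.86630
P_0 = D_1/(1+r)^1 + D_2/(1+r)^2 + D_3/(1+r)^3 + TV/(1+r)^3
    = 28471.86933 + 30590.46578 + 32866.70733 + 581016.53807 = 672945.58050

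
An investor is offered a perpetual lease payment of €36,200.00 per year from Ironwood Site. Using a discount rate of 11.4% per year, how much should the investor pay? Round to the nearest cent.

Level perpetuity: PV = C / r = €36,200.00 / 0.114 = €317,543.86

€317543.86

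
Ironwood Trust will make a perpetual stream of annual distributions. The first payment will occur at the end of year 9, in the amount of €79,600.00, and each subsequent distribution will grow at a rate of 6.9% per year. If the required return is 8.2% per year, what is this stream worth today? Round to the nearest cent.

€3259504.83

Value at end of year 8: C₁ / (r − g) = €79,600.00 / (0.082 − 0.069) = €6,123,076.9231
Discount to today: PV = €6,123,076.9231 / (1 + 0.082)^8 = €6,123,076.9231 / 1.878530 = €3,259,504.83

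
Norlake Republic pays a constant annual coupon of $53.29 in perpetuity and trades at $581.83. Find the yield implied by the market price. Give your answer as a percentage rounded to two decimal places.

P = C/r ⇒ r = C/P = $53.29/$581.83 = 0.091590

9.16%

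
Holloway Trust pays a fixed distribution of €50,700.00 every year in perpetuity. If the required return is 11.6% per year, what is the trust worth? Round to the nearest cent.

Level perpetuity: PV = C / r = €50,700.00 / 0.116 = €437,068.97

€437068.97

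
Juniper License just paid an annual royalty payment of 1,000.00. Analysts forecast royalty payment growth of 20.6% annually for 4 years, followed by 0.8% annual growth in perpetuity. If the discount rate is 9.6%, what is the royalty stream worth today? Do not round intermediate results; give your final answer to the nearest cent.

D_1 = 1206.00000
D_2 = 1454.43600
D_3 = 1754.04982
D_4 = 2115.38408
Terminal value at year 4: TV = D_4×(1+g_2)/(r−g_2) = 2132.30715/0.088 = 24230.76308
P_0 = D_1/(1+r)^1 + D_2/(1+r)^2 + D_3/(1+r)^3 + D_4/(1+r)^4 + TV/(1+r)^4
    = 1100.36496 + 1210.80305 + 1332.32526 + 1466.04403 + 16792.86801 = 21902.40532

21902.41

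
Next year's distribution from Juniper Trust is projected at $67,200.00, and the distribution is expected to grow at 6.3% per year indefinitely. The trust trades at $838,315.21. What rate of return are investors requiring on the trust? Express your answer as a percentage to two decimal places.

14.32%

P = D₁/(r − g) ⇒ r = D₁/P + g = $67,200.0000/$838,315.21 + 0.063 = 0.080161 + 0.063 = 0.143161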